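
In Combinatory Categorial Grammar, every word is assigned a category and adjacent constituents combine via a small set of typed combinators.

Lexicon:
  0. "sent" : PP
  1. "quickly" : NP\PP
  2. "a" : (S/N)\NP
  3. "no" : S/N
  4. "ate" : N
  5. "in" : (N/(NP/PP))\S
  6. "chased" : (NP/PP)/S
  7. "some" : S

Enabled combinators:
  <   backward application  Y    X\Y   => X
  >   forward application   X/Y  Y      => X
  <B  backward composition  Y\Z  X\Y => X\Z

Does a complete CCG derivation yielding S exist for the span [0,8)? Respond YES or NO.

[0,8] S   >
  [0,3] S/N   <
    [0,2] NP   <
      [0,1] "sent" : PP
      [1,2] "quickly" : NP\PP
    [2,3] "a" : (S/N)\NP
  [3,8] N   >
    [3,6] N/(NP/PP)   <
      [3,5] S   >
        [3,4] "no" : S/N
        [4,5] "ate" : N
      [5,6] "in" : (N/(NP/PP))\S
    [6,8] NP/PP   >
      [6,7] "chased" : (NP/PP)/S
      [7,8] "some" : S

YES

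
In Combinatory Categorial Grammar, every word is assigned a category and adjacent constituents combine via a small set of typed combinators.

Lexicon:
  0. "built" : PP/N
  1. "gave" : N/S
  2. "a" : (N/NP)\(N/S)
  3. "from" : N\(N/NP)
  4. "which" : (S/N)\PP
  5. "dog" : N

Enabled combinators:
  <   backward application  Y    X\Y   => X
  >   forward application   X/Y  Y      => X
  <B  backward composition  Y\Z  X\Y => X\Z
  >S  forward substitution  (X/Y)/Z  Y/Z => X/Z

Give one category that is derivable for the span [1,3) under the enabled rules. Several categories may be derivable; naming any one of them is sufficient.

[0,6] S   >
  [0,5] S/N   <
    [0,4] PP   >
      [0,1] "built" : PP/N
      [1,4] N   <
        [1,3] N/NP   <
          [1,2] "gave" : N/S
          [2,3] "a" : (N/NP)\(N/S)
        [3,4] "from" : N\(N/NP)
    [4,5] "which" : (S/N)\PP
  [5,6] "dog" : N

N/NP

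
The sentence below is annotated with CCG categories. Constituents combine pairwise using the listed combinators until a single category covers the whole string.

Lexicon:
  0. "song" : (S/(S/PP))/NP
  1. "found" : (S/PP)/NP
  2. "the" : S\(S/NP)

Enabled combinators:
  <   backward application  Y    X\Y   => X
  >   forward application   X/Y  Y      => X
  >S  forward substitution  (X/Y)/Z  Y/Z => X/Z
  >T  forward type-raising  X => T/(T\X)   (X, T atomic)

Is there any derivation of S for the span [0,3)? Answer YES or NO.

[0,3] S   <
  [0,2] S/NP   >S
    [0,1] "song" : (S/(S/PP))/NP
    [1,2] "found" : (S/PP)/NP
  [2,3] "the" : S\(S/NP)

YES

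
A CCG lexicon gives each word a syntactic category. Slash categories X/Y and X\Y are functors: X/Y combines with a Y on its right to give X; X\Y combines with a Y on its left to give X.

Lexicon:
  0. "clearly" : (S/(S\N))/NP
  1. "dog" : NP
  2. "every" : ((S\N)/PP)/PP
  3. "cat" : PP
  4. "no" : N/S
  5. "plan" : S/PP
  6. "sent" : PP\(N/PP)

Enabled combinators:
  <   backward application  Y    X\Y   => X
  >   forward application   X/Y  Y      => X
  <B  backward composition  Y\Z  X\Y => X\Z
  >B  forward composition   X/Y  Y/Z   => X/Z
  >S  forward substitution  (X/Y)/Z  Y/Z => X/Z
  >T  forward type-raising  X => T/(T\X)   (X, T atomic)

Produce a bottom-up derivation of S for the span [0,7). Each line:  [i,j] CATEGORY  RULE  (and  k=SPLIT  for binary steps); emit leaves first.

[0,1] (S/(S\N))/NP  lex  "clearly"
[1,2] NP  lex  "dog"
[0,2] S/(S\N)  >  k=1
[2,3] ((S\N)/PP)/PP  lex  "every"
[3,4] PP  lex  "cat"
[2,4] (S\N)/PP  >  k=3
[4,5] N/S  lex  "no"
[5,6] S/PP  lex  "plan"
[4,6] N/PP  >B  k=5
[6,7] PP\(N/PP)  lex  "sent"
[4,7] PP  <  k=6
[2,7] S\N  >  k=4
[0,7] S  >  k=2

[0,7] S   >
  [0,2] S/(S\N)   >
    [0,1] "clearly" : (S/(S\N))/NP
    [1,2] "dog" : NP
  [2,7] S\N   >
    [2,4] (S\N)/PP   >
      [2,3] "every" : ((S\N)/PP)/PP
      [3,4] "cat" : PP
    [4,7] PP   <
      [4,6] N/PP   >B
        [4,5] "no" : N/S
        [5,6] "plan" : S/PP
      [6,7] "sent" : PP\(N/PP)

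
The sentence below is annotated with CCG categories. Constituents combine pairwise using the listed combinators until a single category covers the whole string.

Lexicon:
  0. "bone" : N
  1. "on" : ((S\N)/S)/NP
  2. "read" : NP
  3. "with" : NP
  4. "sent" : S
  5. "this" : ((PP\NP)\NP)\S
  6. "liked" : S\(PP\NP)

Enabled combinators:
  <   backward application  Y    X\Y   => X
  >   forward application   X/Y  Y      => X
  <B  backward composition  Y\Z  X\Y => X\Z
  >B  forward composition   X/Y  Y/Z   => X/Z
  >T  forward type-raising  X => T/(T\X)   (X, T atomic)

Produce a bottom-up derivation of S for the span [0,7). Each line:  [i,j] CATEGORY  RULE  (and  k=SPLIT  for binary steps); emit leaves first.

[0,7] S   <
  [0,1] "bone" : N
  [1,7] S\N   >
    [1,3] (S\N)/S   >
      [1,2] "on" : ((S\N)/S)/NP
      [2,3] "read" : NP
    [3,7] S   <
      [3,6] PP\NP   <
        [3,4] "with" : NP
        [4,6] (PP\NP)\NP   <
          [4,5] "sent" : S
          [5,6] "this" : ((PP\NP)\NP)\S
      [6,7] "liked" : S\(PP\NP)

[0,1] N  lex  "bone"
[1,2] ((S\N)/S)/NP  lex  "on"
[2,3] NP  lex  "read"
[1,3] (S\N)/S  >  k=2
[3,4] NP  lex  "with"
[4,5] S  lex  "sent"
[5,6] ((PP\NP)\NP)\S  lex  "this"
[4,6] (PP\NP)\NP  <  k=5
[3,6] PP\NP  <  k=4
[6,7] S\(PP\NP)  lex  "liked"
[3,7] S  <  k=6
[1,7] S\N  >  k=3
[0,7] S  <  k=1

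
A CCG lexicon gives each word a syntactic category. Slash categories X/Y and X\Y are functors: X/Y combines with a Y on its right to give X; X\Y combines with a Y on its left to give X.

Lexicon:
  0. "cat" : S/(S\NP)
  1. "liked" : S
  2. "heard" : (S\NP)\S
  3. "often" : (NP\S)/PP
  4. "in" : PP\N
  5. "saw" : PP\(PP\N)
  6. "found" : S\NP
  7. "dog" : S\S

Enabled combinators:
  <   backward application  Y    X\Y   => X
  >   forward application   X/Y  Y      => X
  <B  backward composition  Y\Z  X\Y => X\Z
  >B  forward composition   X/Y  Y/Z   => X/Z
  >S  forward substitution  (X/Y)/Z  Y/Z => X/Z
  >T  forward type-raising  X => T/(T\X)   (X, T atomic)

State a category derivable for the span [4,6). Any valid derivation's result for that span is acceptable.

[0,8] S   <
  [0,6] NP   <
    [0,3] S   >
      [0,1] "cat" : S/(S\NP)
      [1,3] S\NP   <
        [1,2] "liked" : S
        [2,3] "heard" : (S\NP)\S
    [3,6] NP\S   >
      [3,4] "often" : (NP\S)/PP
      [4,6] PP   <
        [4,5] "in" : PP\N
        [5,6] "saw" : PP\(PP\N)
  [6,8] S\NP   <B
    [6,7] "found" : S\NP
    [7,8] "dog" : S\S

PP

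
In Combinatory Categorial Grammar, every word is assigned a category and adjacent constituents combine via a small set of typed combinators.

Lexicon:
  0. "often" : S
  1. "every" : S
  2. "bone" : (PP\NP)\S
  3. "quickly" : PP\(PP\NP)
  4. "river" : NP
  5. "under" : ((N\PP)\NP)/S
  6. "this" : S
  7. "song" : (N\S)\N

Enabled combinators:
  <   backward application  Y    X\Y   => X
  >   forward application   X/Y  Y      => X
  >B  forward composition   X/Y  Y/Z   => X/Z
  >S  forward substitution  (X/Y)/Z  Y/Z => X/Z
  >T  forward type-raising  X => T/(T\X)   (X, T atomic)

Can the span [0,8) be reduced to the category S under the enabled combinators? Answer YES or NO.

NO

S S (PP\NP)\S PP\(PP\NP) NP ((N\PP)\NP)/S S (N\S)\N
CKY chart[0,8] = {N, N/(N\N), NP/(NP\N), PP/(PP\N), S/(S\N)}; S ∉ chart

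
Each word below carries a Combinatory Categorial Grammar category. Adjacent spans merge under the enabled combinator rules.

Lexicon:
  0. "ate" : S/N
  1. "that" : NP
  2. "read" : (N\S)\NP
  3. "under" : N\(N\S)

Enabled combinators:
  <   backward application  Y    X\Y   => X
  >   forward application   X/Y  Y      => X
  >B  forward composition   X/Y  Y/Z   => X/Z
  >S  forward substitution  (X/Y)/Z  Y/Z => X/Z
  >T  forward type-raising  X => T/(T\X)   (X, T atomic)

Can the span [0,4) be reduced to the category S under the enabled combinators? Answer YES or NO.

YES

[0,4] S   >
  [0,1] "ate" : S/N
  [1,4] N   <
    [1,3] N\S   <
      [1,2] "that" : NP
      [2,3] "read" : (N\S)\NP
    [3,4] "under" : N\(N\S)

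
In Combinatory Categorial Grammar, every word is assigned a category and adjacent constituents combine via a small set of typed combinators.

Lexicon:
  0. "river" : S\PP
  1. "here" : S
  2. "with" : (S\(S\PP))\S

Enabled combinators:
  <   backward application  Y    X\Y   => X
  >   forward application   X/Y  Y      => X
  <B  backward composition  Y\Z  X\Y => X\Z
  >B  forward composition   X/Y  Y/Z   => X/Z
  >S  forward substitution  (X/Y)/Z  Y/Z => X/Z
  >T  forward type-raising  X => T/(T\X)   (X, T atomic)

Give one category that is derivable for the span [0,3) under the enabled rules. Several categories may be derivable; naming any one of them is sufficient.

S

[0,3] S   <
  [0,1] "river" : S\PP
  [1,3] S\(S\PP)   <
    [1,2] "here" : S
    [2,3] "with" : (S\(S\PP))\S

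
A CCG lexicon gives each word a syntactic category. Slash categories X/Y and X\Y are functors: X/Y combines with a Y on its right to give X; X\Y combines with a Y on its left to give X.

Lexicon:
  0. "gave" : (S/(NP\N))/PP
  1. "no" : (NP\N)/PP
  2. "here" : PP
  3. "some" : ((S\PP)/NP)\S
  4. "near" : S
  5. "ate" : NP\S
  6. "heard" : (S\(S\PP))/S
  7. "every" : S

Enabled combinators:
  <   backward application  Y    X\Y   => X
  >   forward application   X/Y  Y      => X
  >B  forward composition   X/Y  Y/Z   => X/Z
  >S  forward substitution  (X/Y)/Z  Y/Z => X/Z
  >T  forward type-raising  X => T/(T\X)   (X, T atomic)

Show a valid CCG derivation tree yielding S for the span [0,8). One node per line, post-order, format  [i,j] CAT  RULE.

[0,1] (S/(NP\N))/PP  lex  "gave"
[1,2] (NP\N)/PP  lex  "no"
[0,2] S/PP  >S  k=1
[2,3] PP  lex  "here"
[0,3] S  >  k=2
[3,4] ((S\PP)/NP)\S  lex  "some"
[0,4] (S\PP)/NP  <  k=3
[4,5] S  lex  "near"
[4,5] NP/(NP\S)  >T
[5,6] NP\S  lex  "ate"
[4,6] NP  >  k=5
[0,6] S\PP  >  k=4
[6,7] (S\(S\PP))/S  lex  "heard"
[7,8] S  lex  "every"
[6,8] S\(S\PP)  >  k=7
[0,8] S  <  k=6

[0,8] S   <
  [0,6] S\PP   >
    [0,4] (S\PP)/NP   <
      [0,3] S   >
        [0,2] S/PP   >S
          [0,1] "gave" : (S/(NP\N))/PP
          [1,2] "no" : (NP\N)/PP
        [2,3] "here" : PP
      [3,4] "some" : ((S\PP)/NP)\S
    [4,6] NP   >
      [4,5] NP/(NP\S)   >T
        [4,5] "near" : S
      [5,6] "ate" : NP\S
  [6,8] S\(S\PP)   >
    [6,7] "heard" : (S\(S\PP))/S
    [7,8] "every" : S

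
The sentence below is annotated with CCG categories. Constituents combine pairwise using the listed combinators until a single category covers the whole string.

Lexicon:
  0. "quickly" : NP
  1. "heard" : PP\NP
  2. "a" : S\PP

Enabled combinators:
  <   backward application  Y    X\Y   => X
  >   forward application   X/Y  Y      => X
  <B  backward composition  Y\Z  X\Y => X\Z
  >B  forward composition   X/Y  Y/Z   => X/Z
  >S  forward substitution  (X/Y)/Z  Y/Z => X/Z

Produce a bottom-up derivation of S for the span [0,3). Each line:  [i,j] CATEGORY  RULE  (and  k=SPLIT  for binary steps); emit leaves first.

[0,1] NP  lex  "quickly"
[1,2] PP\NP  lex  "heard"
[2,3] S\PP  lex  "a"
[1,3] S\NP  <B  k=2
[0,3] S  <  k=1

[0,3] S   <
  [0,1] "quickly" : NP
  [1,3] S\NP   <B
    [1,2] "heard" : PP\NP
    [2,3] "a" : S\PP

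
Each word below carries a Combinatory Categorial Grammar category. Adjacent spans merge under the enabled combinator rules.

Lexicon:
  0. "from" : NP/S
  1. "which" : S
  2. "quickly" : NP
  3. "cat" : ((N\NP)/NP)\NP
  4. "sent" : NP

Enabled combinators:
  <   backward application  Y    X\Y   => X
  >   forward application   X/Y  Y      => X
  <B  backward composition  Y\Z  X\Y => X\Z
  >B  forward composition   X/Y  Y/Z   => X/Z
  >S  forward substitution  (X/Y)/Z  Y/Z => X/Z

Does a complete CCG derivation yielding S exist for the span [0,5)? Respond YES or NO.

NP/S S NP ((N\NP)/NP)\NP NP
CKY chart[0,5] = {N}; S ∉ chart

NO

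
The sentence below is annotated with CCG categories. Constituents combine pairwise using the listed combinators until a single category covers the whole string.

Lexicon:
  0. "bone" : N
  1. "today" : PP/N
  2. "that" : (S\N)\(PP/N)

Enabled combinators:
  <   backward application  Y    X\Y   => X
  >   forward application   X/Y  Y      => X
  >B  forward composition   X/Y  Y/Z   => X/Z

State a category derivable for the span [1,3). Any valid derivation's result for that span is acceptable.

S\N

[0,3] S   <
  [0,1] "bone" : N
  [1,3] S\N   <
    [1,2] "today" : PP/N
    [2,3] "that" : (S\N)\(PP/N)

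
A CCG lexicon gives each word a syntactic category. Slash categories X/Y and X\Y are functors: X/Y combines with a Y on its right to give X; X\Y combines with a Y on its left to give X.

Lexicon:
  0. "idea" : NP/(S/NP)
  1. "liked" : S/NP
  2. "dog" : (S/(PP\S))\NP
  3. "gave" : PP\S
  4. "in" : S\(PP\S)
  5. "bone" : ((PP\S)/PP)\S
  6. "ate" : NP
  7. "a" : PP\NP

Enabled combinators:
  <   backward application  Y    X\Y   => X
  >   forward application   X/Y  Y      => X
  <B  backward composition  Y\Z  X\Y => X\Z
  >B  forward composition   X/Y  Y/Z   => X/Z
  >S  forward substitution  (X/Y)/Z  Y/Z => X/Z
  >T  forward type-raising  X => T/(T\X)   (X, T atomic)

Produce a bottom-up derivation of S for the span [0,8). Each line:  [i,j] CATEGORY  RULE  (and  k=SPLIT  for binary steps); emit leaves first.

[0,8] S   >
  [0,3] S/(PP\S)   <
    [0,2] NP   >
      [0,1] "idea" : NP/(S/NP)
      [1,2] "liked" : S/NP
    [2,3] "dog" : (S/(PP\S))\NP
  [3,8] PP\S   >
    [3,6] (PP\S)/PP   <
      [3,5] S   <
        [3,4] "gave" : PP\S
        [4,5] "in" : S\(PP\S)
      [5,6] "bone" : ((PP\S)/PP)\S
    [6,8] PP   >
      [6,7] PP/(PP\NP)   >T
        [6,7] "ate" : NP
      [7,8] "a" : PP\NP

[0,1] NP/(S/NP)  lex  "idea"
[1,2] S/NP  lex  "liked"
[0,2] NP  >  k=1
[2,3] (S/(PP\S))\NP  lex  "dog"
[0,3] S/(PP\S)  <  k=2
[3,4] PP\S  lex  "gave"
[4,5] S\(PP\S)  lex  "in"
[3,5] S  <  k=4
[5,6] ((PP\S)/PP)\S  lex  "bone"
[3,6] (PP\S)/PP  <  k=5
[6,7] NP  lex  "ate"
[6,7] PP/(PP\NP)  >T
[7,8] PP\NP  lex  "a"
[6,8] PP  >  k=7
[3,8] PP\S  >  k=6
[0,8] S  >  k=3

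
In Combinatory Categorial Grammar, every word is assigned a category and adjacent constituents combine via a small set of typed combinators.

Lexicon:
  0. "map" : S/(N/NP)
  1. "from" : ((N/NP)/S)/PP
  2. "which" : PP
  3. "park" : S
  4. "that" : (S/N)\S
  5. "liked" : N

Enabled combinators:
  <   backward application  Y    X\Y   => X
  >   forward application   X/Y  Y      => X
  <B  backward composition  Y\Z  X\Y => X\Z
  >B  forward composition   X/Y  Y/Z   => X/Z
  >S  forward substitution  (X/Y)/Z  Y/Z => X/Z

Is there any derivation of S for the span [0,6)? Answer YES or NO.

[0,6] S   >
  [0,1] "map" : S/(N/NP)
  [1,6] N/NP   >
    [1,3] (N/NP)/S   >
      [1,2] "from" : ((N/NP)/S)/PP
      [2,3] "which" : PP
    [3,6] S   >
      [3,5] S/N   <
        [3,4] "park" : S
        [4,5] "that" : (S/N)\S
      [5,6] "liked" : N

YES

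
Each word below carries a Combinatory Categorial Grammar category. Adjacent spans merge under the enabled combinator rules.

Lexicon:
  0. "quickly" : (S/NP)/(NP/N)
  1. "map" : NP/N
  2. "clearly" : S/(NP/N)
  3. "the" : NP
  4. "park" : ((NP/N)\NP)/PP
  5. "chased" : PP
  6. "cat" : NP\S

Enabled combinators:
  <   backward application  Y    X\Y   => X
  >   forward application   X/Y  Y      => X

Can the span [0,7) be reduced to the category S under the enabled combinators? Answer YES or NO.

[0,7] S   >
  [0,2] S/NP   >
    [0,1] "quickly" : (S/NP)/(NP/N)
    [1,2] "map" : NP/N
  [2,7] NP   <
    [2,6] S   >
      [2,3] "clearly" : S/(NP/N)
      [3,6] NP/N   <
        [3,4] "the" : NP
        [4,6] (NP/N)\NP   >
          [4,5] "park" : ((NP/N)\NP)/PP
          [5,6] "chased" : PP
    [6,7] "cat" : NP\S

YES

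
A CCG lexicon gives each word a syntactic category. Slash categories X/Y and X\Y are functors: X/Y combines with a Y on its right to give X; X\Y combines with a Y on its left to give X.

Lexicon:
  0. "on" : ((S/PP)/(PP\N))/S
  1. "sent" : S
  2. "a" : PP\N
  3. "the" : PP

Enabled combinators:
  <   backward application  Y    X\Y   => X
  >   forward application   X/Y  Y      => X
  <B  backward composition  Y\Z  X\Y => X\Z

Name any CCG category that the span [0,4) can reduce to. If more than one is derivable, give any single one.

[0,4] S   >
  [0,3] S/PP   >
    [0,2] (S/PP)/(PP\N)   >
      [0,1] "on" : ((S/PP)/(PP\N))/S
      [1,2] "sent" : S
    [2,3] "a" : PP\N
  [3,4] "the" : PP

S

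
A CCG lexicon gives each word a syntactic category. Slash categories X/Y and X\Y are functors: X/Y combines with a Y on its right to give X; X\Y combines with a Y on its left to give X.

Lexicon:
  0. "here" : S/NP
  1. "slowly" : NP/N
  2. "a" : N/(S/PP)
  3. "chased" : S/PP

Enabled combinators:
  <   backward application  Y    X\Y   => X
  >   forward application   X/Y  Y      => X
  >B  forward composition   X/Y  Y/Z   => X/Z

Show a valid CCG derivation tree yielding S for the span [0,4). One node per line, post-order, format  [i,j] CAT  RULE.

[0,1] S/NP  lex  "here"
[1,2] NP/N  lex  "slowly"
[0,2] S/N  >B  k=1
[2,3] N/(S/PP)  lex  "a"
[3,4] S/PP  lex  "chased"
[2,4] N  >  k=3
[0,4] S  >  k=2

[0,4] S   >
  [0,2] S/N   >B
    [0,1] "here" : S/NP
    [1,2] "slowly" : NP/N
  [2,4] N   >
    [2,3] "a" : N/(S/PP)
    [3,4] "chased" : S/PP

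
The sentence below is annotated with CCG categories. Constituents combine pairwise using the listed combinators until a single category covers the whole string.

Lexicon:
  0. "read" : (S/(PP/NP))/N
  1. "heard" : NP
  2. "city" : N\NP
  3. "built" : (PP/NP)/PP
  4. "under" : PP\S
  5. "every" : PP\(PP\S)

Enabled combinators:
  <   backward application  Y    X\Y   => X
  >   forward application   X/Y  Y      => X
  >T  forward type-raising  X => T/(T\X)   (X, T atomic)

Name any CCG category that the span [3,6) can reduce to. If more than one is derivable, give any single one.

[0,6] S   >
  [0,3] S/(PP/NP)   >
    [0,1] "read" : (S/(PP/NP))/N
    [1,3] N   <
      [1,2] "heard" : NP
      [2,3] "city" : N\NP
  [3,6] PP/NP   >
    [3,4] "built" : (PP/NP)/PP
    [4,6] PP   <
      [4,5] "under" : PP\S
      [5,6] "every" : PP\(PP\S)

PP/NP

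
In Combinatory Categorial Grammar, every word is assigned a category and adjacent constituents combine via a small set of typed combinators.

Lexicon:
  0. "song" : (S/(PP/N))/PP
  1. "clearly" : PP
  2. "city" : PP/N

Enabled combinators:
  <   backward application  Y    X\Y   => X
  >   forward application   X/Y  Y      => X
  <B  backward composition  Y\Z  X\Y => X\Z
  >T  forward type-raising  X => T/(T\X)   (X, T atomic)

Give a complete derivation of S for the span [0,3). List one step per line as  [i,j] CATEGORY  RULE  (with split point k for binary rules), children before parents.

[0,1] (S/(PP/N))/PP  lex  "song"
[1,2] PP  lex  "clearly"
[0,2] S/(PP/N)  >  k=1
[2,3] PP/N  lex  "city"
[0,3] S  >  k=2

[0,3] S   >
  [0,2] S/(PP/N)   >
    [0,1] "song" : (S/(PP/N))/PP
    [1,2] "clearly" : PP
  [2,3] "city" : PP/N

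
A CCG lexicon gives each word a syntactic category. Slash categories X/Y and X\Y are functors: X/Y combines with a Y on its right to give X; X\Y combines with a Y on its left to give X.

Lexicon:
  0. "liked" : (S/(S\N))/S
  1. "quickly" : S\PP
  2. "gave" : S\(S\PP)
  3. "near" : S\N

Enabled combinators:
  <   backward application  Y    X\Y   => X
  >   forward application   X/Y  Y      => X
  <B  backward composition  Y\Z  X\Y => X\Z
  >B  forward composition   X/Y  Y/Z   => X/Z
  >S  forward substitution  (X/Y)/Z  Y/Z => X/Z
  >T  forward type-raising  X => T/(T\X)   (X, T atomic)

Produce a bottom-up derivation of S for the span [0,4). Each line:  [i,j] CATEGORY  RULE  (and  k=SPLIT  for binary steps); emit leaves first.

[0,4] S   >
  [0,3] S/(S\N)   >
    [0,1] "liked" : (S/(S\N))/S
    [1,3] S   <
      [1,2] "quickly" : S\PP
      [2,3] "gave" : S\(S\PP)
  [3,4] "near" : S\N

[0,1] (S/(S\N))/S  lex  "liked"
[1,2] S\PP  lex  "quickly"
[2,3] S\(S\PP)  lex  "gave"
[1,3] S  <  k=2
[0,3] S/(S\N)  >  k=1
[3,4] S\N  lex  "near"
[0,4] S  >  k=3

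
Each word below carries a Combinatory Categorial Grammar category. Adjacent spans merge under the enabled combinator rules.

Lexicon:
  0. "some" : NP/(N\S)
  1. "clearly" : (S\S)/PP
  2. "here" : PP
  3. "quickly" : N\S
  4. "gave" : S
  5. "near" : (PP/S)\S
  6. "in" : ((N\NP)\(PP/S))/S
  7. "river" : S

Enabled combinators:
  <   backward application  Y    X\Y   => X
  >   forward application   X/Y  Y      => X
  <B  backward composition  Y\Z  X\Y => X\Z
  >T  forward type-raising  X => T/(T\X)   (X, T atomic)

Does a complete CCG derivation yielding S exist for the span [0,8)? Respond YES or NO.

NP/(N\S) (S\S)/PP PP N\S S (PP/S)\S ((N\NP)\(PP/S))/S S
CKY chart[0,8] = {N, N/(N\N), NP/(NP\N), PP/(PP\N), S/(S\N)}; S ∉ chart

NO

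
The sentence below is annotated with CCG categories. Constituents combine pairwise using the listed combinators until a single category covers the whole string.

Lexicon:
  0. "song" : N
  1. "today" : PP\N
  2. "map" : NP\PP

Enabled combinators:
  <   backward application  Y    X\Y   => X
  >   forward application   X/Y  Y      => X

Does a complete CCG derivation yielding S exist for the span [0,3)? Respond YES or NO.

N PP\N NP\PP
CKY chart[0,3] = {NP}; S ∉ chart

NO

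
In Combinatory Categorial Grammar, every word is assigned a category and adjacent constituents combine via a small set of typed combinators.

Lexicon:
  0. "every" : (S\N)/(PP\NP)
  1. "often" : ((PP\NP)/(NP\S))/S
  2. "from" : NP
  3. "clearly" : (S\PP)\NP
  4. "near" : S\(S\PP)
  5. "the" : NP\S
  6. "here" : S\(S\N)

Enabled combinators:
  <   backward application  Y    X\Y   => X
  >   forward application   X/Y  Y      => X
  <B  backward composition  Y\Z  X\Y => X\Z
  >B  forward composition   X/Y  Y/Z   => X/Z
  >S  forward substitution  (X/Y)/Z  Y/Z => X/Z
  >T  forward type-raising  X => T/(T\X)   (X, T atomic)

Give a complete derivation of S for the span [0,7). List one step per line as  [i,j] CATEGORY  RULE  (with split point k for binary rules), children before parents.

[0,1] (S\N)/(PP\NP)  lex  "every"
[1,2] ((PP\NP)/(NP\S))/S  lex  "often"
[2,3] NP  lex  "from"
[3,4] (S\PP)\NP  lex  "clearly"
[2,4] S\PP  <  k=3
[4,5] S\(S\PP)  lex  "near"
[2,5] S  <  k=4
[1,5] (PP\NP)/(NP\S)  >  k=2
[5,6] NP\S  lex  "the"
[1,6] PP\NP  >  k=5
[0,6] S\N  >  k=1
[6,7] S\(S\N)  lex  "here"
[0,7] S  <  k=6

[0,7] S   <
  [0,6] S\N   >
    [0,1] "every" : (S\N)/(PP\NP)
    [1,6] PP\NP   >
      [1,5] (PP\NP)/(NP\S)   >
        [1,2] "often" : ((PP\NP)/(NP\S))/S
        [2,5] S   <
          [2,4] S\PP   <
            [2,3] "from" : NP
            [3,4] "clearly" : (S\PP)\NP
          [4,5] "near" : S\(S\PP)
      [5,6] "the" : NP\S
  [6,7] "here" : S\(S\N)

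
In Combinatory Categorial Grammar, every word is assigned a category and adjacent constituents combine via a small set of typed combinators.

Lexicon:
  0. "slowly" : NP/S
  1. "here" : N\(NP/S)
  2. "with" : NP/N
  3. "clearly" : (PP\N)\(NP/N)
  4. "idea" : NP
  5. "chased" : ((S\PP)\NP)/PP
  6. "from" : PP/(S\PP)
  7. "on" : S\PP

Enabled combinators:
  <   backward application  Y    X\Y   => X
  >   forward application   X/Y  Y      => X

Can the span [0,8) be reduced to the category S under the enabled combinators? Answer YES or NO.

[0,8] S   <
  [0,4] PP   <
    [0,2] N   <
      [0,1] "slowly" : NP/S
      [1,2] "here" : N\(NP/S)
    [2,4] PP\N   <
      [2,3] "with" : NP/N
      [3,4] "clearly" : (PP\N)\(NP/N)
  [4,8] S\PP   <
    [4,5] "idea" : NP
    [5,8] (S\PP)\NP   >
      [5,6] "chased" : ((S\PP)\NP)/PP
      [6,8] PP   >
        [6,7] "from" : PP/(S\PP)
        [7,8] "on" : S\PP

YES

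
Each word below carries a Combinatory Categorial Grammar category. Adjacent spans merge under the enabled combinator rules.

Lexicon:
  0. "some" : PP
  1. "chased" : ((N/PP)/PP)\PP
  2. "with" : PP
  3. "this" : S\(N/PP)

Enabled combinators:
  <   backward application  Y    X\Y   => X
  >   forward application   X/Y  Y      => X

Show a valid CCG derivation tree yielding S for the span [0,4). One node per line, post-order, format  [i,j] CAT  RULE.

[0,4] S   <
  [0,3] N/PP   >
    [0,2] (N/PP)/PP   <
      [0,1] "some" : PP
      [1,2] "chased" : ((N/PP)/PP)\PP
    [2,3] "with" : PP
  [3,4] "this" : S\(N/PP)

[0,1] PP  lex  "some"
[1,2] ((N/PP)/PP)\PP  lex  "chased"
[0,2] (N/PP)/PP  <  k=1
[2,3] PP  lex  "with"
[0,3] N/PP  >  k=2
[3,4] S\(N/PP)  lex  "this"
[0,4] S  <  k=3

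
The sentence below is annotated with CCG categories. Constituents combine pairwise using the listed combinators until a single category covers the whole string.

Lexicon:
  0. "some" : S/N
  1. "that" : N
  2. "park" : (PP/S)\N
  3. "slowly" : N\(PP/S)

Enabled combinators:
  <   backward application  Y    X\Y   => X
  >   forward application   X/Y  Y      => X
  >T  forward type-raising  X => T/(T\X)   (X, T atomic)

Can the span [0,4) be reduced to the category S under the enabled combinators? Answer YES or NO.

[0,4] S   >
  [0,1] "some" : S/N
  [1,4] N   <
    [1,3] PP/S   <
      [1,2] "that" : N
      [2,3] "park" : (PP/S)\N
    [3,4] "slowly" : N\(PP/S)

YES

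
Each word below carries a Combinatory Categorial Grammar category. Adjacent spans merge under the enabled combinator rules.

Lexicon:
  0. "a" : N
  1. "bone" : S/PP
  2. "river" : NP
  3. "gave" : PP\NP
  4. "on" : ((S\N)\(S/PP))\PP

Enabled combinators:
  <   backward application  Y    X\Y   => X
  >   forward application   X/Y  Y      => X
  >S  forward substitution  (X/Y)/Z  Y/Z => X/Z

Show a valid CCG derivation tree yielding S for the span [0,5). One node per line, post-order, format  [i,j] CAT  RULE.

[0,5] S   <
  [0,1] "a" : N
  [1,5] S\N   <
    [1,2] "bone" : S/PP
    [2,5] (S\N)\(S/PP)   <
      [2,4] PP   <
        [2,3] "river" : NP
        [3,4] "gave" : PP\NP
      [4,5] "on" : ((S\N)\(S/PP))\PP

[0,1] N  lex  "a"
[1,2] S/PP  lex  "bone"
[2,3] NP  lex  "river"
[3,4] PP\NP  lex  "gave"
[2,4] PP  <  k=3
[4,5] ((S\N)\(S/PP))\PP  lex  "on"
[2,5] (S\N)\(S/PP)  <  k=4
[1,5] S\N  <  k=2
[0,5] S  <  k=1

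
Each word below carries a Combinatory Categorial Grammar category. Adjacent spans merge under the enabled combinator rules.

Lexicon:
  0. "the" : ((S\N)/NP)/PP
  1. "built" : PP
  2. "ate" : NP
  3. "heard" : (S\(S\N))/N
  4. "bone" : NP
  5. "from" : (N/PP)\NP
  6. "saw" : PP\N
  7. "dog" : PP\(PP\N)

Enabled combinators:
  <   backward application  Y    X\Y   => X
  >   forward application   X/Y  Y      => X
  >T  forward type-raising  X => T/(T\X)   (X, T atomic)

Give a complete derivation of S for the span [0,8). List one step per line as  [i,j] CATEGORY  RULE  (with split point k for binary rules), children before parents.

[0,8] S   <
  [0,3] S\N   >
    [0,2] (S\N)/NP   >
      [0,1] "the" : ((S\N)/NP)/PP
      [1,2] "built" : PP
    [2,3] "ate" : NP
  [3,8] S\(S\N)   >
    [3,4] "heard" : (S\(S\N))/N
    [4,8] N   >
      [4,6] N/PP   <
        [4,5] "bone" : NP
        [5,6] "from" : (N/PP)\NP
      [6,8] PP   <
        [6,7] "saw" : PP\N
        [7,8] "dog" : PP\(PP\N)

[0,1] ((S\N)/NP)/PP  lex  "the"
[1,2] PP  lex  "built"
[0,2] (S\N)/NP  >  k=1
[2,3] NP  lex  "ate"
[0,3] S\N  >  k=2
[3,4] (S\(S\N))/N  lex  "heard"
[4,5] NP  lex  "bone"
[5,6] (N/PP)\NP  lex  "from"
[4,6] N/PP  <  k=5
[6,7] PP\N  lex  "saw"
[7,8] PP\(PP\N)  lex  "dog"
[6,8] PP  <  k=7
[4,8] N  >  k=6
[3,8] S\(S\N)  >  k=4
[0,8] S  <  k=3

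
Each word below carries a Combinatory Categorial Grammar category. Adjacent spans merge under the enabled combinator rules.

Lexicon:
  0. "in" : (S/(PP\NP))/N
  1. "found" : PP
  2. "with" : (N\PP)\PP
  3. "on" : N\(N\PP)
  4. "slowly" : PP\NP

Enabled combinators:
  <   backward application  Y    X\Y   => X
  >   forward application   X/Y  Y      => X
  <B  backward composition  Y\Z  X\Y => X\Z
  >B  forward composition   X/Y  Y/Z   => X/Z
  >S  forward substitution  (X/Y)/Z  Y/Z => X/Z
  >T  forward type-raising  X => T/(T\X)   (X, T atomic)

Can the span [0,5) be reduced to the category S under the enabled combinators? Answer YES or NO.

[0,5] S   >
  [0,4] S/(PP\NP)   >
    [0,1] "in" : (S/(PP\NP))/N
    [1,4] N   <
      [1,3] N\PP   <
        [1,2] "found" : PP
        [2,3] "with" : (N\PP)\PP
      [3,4] "on" : N\(N\PP)
  [4,5] "slowly" : PP\NP

YES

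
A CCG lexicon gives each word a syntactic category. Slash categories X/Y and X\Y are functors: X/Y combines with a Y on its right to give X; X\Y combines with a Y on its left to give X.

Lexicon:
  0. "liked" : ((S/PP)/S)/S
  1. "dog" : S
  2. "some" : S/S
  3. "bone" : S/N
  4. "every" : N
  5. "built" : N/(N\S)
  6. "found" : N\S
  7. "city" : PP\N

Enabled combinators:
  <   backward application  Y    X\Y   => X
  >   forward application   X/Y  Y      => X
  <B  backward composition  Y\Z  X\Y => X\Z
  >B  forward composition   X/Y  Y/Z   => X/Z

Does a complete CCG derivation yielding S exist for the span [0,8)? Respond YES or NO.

YES

[0,8] S   >
  [0,5] S/PP   >
    [0,2] (S/PP)/S   >
      [0,1] "liked" : ((S/PP)/S)/S
      [1,2] "dog" : S
    [2,5] S   >
      [2,4] S/N   >B
        [2,3] "some" : S/S
        [3,4] "bone" : S/N
      [4,5] "every" : N
  [5,8] PP   <
    [5,7] N   >
      [5,6] "built" : N/(N\S)
      [6,7] "found" : N\S
    [7,8] "city" : PP\N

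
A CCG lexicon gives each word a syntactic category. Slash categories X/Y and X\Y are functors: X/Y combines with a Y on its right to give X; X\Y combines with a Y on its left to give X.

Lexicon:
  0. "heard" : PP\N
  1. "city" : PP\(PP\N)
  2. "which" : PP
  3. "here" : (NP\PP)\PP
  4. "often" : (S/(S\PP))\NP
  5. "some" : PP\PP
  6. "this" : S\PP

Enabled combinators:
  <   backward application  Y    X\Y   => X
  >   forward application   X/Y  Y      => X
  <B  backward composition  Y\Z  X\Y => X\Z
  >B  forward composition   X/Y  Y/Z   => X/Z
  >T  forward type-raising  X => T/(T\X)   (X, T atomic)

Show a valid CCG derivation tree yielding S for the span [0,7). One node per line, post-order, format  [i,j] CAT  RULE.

[0,1] PP\N  lex  "heard"
[1,2] PP\(PP\N)  lex  "city"
[0,2] PP  <  k=1
[2,3] PP  lex  "which"
[3,4] (NP\PP)\PP  lex  "here"
[2,4] NP\PP  <  k=3
[0,4] NP  <  k=2
[4,5] (S/(S\PP))\NP  lex  "often"
[0,5] S/(S\PP)  <  k=4
[5,6] PP\PP  lex  "some"
[6,7] S\PP  lex  "this"
[5,7] S\PP  <B  k=6
[0,7] S  >  k=5

[0,7] S   >
  [0,5] S/(S\PP)   <
    [0,4] NP   <
      [0,2] PP   <
        [0,1] "heard" : PP\N
        [1,2] "city" : PP\(PP\N)
      [2,4] NP\PP   <
        [2,3] "which" : PP
        [3,4] "here" : (NP\PP)\PP
    [4,5] "often" : (S/(S\PP))\NP
  [5,7] S\PP   <B
    [5,6] "some" : PP\PP
    [6,7] "this" : S\PP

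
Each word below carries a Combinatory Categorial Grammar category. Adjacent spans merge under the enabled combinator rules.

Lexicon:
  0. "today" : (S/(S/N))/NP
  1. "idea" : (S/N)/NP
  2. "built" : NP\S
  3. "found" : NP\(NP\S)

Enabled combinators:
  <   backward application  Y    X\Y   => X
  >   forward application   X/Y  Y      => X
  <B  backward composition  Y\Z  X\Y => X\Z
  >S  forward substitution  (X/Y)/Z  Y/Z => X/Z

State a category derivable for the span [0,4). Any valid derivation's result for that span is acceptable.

[0,4] S   >
  [0,2] S/NP   >S
    [0,1] "today" : (S/(S/N))/NP
    [1,2] "idea" : (S/N)/NP
  [2,4] NP   <
    [2,3] "built" : NP\S
    [3,4] "found" : NP\(NP\S)

S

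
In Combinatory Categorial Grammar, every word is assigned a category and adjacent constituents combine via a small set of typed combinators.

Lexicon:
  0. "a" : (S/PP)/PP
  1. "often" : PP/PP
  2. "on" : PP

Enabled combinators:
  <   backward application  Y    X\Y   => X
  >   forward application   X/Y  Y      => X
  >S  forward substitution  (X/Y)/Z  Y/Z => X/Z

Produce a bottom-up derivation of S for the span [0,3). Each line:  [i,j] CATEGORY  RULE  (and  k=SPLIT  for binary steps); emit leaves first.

[0,1] (S/PP)/PP  lex  "a"
[1,2] PP/PP  lex  "often"
[0,2] S/PP  >S  k=1
[2,3] PP  lex  "on"
[0,3] S  >  k=2

[0,3] S   >
  [0,2] S/PP   >S
    [0,1] "a" : (S/PP)/PP
    [1,2] "often" : PP/PP
  [2,3] "on" : PP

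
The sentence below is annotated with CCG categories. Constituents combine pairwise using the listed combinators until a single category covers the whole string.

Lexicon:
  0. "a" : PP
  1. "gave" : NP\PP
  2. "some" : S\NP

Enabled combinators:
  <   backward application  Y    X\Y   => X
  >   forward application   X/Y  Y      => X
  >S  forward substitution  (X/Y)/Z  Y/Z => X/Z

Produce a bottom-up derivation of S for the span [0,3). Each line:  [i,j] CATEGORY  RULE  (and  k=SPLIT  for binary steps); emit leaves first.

[0,3] S   <
  [0,2] NP   <
    [0,1] "a" : PP
    [1,2] "gave" : NP\PP
  [2,3] "some" : S\NP

[0,1] PP  lex  "a"
[1,2] NP\PP  lex  "gave"
[0,2] NP  <  k=1
[2,3] S\NP  lex  "some"
[0,3] S  <  k=2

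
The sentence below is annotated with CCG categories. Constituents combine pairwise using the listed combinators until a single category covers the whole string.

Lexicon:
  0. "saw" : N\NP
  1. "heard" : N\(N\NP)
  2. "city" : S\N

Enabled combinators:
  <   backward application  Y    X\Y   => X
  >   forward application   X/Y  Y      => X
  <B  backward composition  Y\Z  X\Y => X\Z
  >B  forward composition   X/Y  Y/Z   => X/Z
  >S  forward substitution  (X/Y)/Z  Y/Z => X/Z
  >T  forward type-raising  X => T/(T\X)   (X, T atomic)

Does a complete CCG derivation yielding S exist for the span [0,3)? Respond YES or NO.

YES

[0,3] S   <
  [0,2] N   <
    [0,1] "saw" : N\NP
    [1,2] "heard" : N\(N\NP)
  [2,3] "city" : S\N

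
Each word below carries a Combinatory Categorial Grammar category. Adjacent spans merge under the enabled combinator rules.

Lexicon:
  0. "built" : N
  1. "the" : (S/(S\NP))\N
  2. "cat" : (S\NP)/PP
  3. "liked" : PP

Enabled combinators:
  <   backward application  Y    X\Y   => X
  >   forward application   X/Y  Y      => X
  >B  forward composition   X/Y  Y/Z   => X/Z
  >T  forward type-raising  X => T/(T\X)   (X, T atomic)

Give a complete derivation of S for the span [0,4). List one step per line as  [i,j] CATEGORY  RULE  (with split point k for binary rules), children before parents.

[0,4] S   >
  [0,2] S/(S\NP)   <
    [0,1] "built" : N
    [1,2] "the" : (S/(S\NP))\N
  [2,4] S\NP   >
    [2,3] "cat" : (S\NP)/PP
    [3,4] "liked" : PP

[0,1] N  lex  "built"
[1,2] (S/(S\NP))\N  lex  "the"
[0,2] S/(S\NP)  <  k=1
[2,3] (S\NP)/PP  lex  "cat"
[3,4] PP  lex  "liked"
[2,4] S\NP  >  k=3
[0,4] S  >  k=2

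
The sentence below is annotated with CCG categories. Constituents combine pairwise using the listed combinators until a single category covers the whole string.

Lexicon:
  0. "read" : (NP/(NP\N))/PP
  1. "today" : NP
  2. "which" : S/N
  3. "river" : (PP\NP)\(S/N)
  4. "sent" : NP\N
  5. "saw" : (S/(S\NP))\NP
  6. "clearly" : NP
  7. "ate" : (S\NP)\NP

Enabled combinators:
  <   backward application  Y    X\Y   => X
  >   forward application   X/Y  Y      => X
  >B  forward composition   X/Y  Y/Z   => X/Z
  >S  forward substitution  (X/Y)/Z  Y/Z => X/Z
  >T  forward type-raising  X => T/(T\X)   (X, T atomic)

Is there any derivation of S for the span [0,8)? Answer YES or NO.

YES

[0,8] S   >
  [0,6] S/(S\NP)   <
    [0,5] NP   >
      [0,4] NP/(NP\N)   >
        [0,1] "read" : (NP/(NP\N))/PP
        [1,4] PP   >
          [1,2] PP/(PP\NP)   >T
            [1,2] "today" : NP
          [2,4] PP\NP   <
            [2,3] "which" : S/N
            [3,4] "river" : (PP\NP)\(S/N)
      [4,5] "sent" : NP\N
    [5,6] "saw" : (S/(S\NP))\NP
  [6,8] S\NP   <
    [6,7] "clearly" : NP
    [7,8] "ate" : (S\NP)\NP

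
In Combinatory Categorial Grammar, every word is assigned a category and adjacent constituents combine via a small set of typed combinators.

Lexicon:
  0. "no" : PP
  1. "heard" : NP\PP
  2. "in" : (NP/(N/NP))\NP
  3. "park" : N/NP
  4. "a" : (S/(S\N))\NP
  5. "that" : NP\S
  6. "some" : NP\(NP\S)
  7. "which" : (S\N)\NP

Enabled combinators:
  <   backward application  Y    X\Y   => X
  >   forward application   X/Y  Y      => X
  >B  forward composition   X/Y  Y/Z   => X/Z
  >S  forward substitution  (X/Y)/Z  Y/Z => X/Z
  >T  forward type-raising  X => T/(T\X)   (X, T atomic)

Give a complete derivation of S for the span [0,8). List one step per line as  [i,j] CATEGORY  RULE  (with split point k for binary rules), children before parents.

[0,8] S   >
  [0,5] S/(S\N)   <
    [0,4] NP   >
      [0,3] NP/(N/NP)   <
        [0,2] NP   <
          [0,1] "no" : PP
          [1,2] "heard" : NP\PP
        [2,3] "in" : (NP/(N/NP))\NP
      [3,4] "park" : N/NP
    [4,5] "a" : (S/(S\N))\NP
  [5,8] S\N   <
    [5,7] NP   <
      [5,6] "that" : NP\S
      [6,7] "some" : NP\(NP\S)
    [7,8] "which" : (S\N)\NP

[0,1] PP  lex  "no"
[1,2] NP\PP  lex  "heard"
[0,2] NP  <  k=1
[2,3] (NP/(N/NP))\NP  lex  "in"
[0,3] NP/(N/NP)  <  k=2
[3,4] N/NP  lex  "park"
[0,4] NP  >  k=3
[4,5] (S/(S\N))\NP  lex  "a"
[0,5] S/(S\N)  <  k=4
[5,6] NP\S  lex  "that"
[6,7] NP\(NP\S)  lex  "some"
[5,7] NP  <  k=6
[7,8] (S\N)\NP  lex  "which"
[5,8] S\N  <  k=7
[0,8] S  >  k=5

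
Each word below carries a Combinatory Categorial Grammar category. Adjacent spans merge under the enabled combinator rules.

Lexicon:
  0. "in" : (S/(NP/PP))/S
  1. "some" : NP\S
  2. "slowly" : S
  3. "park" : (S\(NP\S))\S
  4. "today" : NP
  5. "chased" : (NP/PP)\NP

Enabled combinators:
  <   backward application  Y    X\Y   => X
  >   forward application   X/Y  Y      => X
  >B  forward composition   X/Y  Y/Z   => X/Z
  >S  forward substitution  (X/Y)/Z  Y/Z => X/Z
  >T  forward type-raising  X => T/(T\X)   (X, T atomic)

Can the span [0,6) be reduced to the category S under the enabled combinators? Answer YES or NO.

YES

[0,6] S   >
  [0,4] S/(NP/PP)   >
    [0,1] "in" : (S/(NP/PP))/S
    [1,4] S   <
      [1,2] "some" : NP\S
      [2,4] S\(NP\S)   <
        [2,3] "slowly" : S
        [3,4] "park" : (S\(NP\S))\S
  [4,6] NP/PP   <
    [4,5] "today" : NP
    [5,6] "chased" : (NP/PP)\NP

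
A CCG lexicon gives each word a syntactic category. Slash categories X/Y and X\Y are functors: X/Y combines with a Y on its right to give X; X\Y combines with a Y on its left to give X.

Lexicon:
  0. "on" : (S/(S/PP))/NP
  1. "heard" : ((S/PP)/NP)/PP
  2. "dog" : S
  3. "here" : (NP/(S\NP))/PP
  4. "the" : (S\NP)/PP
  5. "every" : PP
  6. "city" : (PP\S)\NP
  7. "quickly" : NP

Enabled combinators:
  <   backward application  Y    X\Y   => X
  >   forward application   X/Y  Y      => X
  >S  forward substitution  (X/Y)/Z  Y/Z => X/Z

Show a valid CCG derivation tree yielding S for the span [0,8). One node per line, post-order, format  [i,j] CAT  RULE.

[0,8] S   >
  [0,7] S/NP   >S
    [0,1] "on" : (S/(S/PP))/NP
    [1,7] (S/PP)/NP   >
      [1,2] "heard" : ((S/PP)/NP)/PP
      [2,7] PP   <
        [2,3] "dog" : S
        [3,7] PP\S   <
          [3,6] NP   >
            [3,5] NP/PP   >S
              [3,4] "here" : (NP/(S\NP))/PP
              [4,5] "the" : (S\NP)/PP
            [5,6] "every" : PP
          [6,7] "city" : (PP\S)\NP
  [7,8] "quickly" : NP

[0,1] (S/(S/PP))/NP  lex  "on"
[1,2] ((S/PP)/NP)/PP  lex  "heard"
[2,3] S  lex  "dog"
[3,4] (NP/(S\NP))/PP  lex  "here"
[4,5] (S\NP)/PP  lex  "the"
[3,5] NP/PP  >S  k=4
[5,6] PP  lex  "every"
[3,6] NP  >  k=5
[6,7] (PP\S)\NP  lex  "city"
[3,7] PP\S  <  k=6
[2,7] PP  <  k=3
[1,7] (S/PP)/NP  >  k=2
[0,7] S/NP  >S  k=1
[7,8] NP  lex  "quickly"
[0,8] S  >  k=7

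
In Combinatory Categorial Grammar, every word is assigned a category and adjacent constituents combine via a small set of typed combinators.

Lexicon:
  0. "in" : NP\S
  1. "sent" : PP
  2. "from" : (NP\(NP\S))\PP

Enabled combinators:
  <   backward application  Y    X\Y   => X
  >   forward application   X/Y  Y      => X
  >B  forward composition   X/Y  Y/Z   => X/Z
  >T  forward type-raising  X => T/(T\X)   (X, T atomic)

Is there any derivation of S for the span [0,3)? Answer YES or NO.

NO

NP\S PP (NP\(NP\S))\PP
CKY chart[0,3] = {N/(N\NP), NP, NP/(NP\NP), PP/(PP\NP), S/(S\NP)}; S ∉ chart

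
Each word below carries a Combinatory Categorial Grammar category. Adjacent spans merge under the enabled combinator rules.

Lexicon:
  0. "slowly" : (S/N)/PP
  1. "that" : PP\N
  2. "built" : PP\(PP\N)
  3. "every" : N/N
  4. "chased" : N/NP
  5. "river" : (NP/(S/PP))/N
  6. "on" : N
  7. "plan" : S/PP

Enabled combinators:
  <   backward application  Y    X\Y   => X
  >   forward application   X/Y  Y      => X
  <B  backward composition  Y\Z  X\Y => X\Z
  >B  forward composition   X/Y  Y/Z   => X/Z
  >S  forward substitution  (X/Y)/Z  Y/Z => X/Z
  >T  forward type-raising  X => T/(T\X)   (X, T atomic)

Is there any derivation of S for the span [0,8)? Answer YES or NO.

[0,8] S   >
  [0,3] S/N   >
    [0,1] "slowly" : (S/N)/PP
    [1,3] PP   <
      [1,2] "that" : PP\N
      [2,3] "built" : PP\(PP\N)
  [3,8] N   >
    [3,5] N/NP   >B
      [3,4] "every" : N/N
      [4,5] "chased" : N/NP
    [5,8] NP   >
      [5,7] NP/(S/PP)   >
        [5,6] "river" : (NP/(S/PP))/N
        [6,7] "on" : N
      [7,8] "plan" : S/PP

YES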